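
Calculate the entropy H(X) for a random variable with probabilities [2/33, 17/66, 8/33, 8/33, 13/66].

H(X) = -Σ p(x) log₂ p(x)
  -2/33 × log₂(2/33) = 0.2451
  -17/66 × log₂(17/66) = 0.5041
  -8/33 × log₂(8/33) = 0.4956
  -8/33 × log₂(8/33) = 0.4956
  -13/66 × log₂(13/66) = 0.4617
H(X) = 2.2021 bits


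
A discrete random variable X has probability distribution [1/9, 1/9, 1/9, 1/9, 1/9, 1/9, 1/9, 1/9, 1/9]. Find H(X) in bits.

H(X) = -Σ p(x) log₂ p(x)
  -1/9 × log₂(1/9) = 0.3522
  -1/9 × log₂(1/9) = 0.3522
  -1/9 × log₂(1/9) = 0.3522
  -1/9 × log₂(1/9) = 0.3522
  -1/9 × log₂(1/9) = 0.3522
  -1/9 × log₂(1/9) = 0.3522
  -1/9 × log₂(1/9) = 0.3522
  -1/9 × log₂(1/9) = 0.3522
  -1/9 × log₂(1/9) = 0.3522
H(X) = 3.1699 bits


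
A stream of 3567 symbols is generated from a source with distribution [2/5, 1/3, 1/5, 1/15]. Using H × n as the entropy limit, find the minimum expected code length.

Entropy H = 1.7819 bits/symbol
Minimum bits = H × n = 1.7819 × 3567
= 6356.17 bits


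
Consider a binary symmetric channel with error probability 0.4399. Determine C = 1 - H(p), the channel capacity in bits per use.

For BSC with error probability p:
C = 1 - H(p) where H(p) is binary entropy
H(0.4399) = -0.4399 × log₂(0.4399) - 0.5601 × log₂(0.5601)
H(p) = 0.9896
C = 1 - 0.9896 = 0.0104 bits/use


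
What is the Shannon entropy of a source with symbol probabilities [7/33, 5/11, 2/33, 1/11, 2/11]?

H(X) = -Σ p(x) log₂ p(x)
  -7/33 × log₂(7/33) = 0.4745
  -5/11 × log₂(5/11) = 0.5170
  -2/33 × log₂(2/33) = 0.2451
  -1/11 × log₂(1/11) = 0.3145
  -2/11 × log₂(2/11) = 0.4472
H(X) = 1.9983 bits


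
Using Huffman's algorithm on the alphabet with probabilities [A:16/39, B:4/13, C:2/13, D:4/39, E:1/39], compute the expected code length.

Huffman tree construction:
Combine smallest probabilities repeatedly
Resulting codes:
  A: 0 (length 1)
  B: 11 (length 2)
  C: 101 (length 3)
  D: 1001 (length 4)
  E: 1000 (length 4)
Average length = Σ p(s) × length(s) = 2.0000 bits


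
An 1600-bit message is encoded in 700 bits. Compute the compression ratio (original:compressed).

Compression ratio = Original / Compressed
= 1600 / 700 = 2.29:1


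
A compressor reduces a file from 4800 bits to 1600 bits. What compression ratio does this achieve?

Compression ratio = Original / Compressed
= 4800 / 1600 = 3.00:1


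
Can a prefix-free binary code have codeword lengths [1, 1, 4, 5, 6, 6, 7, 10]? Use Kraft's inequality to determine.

Kraft inequality: Σ 2^(-l_i) ≤ 1 for prefix-free code
Calculating: 2^(-1) + 2^(-1) + 2^(-4) + 2^(-5) + 2^(-6) + 2^(-6) + 2^(-7) + 2^(-10)
= 0.5 + 0.5 + 0.0625 + 0.03125 + 0.015625 + 0.015625 + 0.0078125 + 0.0009765625
= 1.1338
Since 1.1338 > 1, prefix-free code does not exist


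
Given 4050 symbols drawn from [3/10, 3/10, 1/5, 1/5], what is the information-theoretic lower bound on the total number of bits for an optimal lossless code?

Entropy H = 1.9710 bits/symbol
Minimum bits = H × n = 1.9710 × 4050
= 7982.35 bits


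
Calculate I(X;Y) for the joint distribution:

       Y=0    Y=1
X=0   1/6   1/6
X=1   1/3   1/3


H(X) = 0.9183, H(Y) = 1.0000, H(X,Y) = 1.9183
I(X;Y) = H(X) + H(Y) - H(X,Y) = 0.0000 bits


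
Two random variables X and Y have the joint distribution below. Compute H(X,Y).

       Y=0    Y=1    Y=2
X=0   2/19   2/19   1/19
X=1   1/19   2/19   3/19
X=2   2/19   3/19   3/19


H(X,Y) = -Σ p(x,y) log₂ p(x,y)
  p(0,0)=2/19: -0.1053 × log₂(0.1053) = 0.3419
  p(0,1)=2/19: -0.1053 × log₂(0.1053) = 0.3419
  p(0,2)=1/19: -0.0526 × log₂(0.0526) = 0.2236
  p(1,0)=1/19: -0.0526 × log₂(0.0526) = 0.2236
  p(1,1)=2/19: -0.1053 × log₂(0.1053) = 0.3419
  p(1,2)=3/19: -0.1579 × log₂(0.1579) = 0.4205
  p(2,0)=2/19: -0.1053 × log₂(0.1053) = 0.3419
  p(2,1)=3/19: -0.1579 × log₂(0.1579) = 0.4205
  p(2,2)=3/19: -0.1579 × log₂(0.1579) = 0.4205
H(X,Y) = 3.0761 bits


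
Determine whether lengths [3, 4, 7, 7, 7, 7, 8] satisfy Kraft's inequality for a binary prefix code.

Kraft inequality: Σ 2^(-l_i) ≤ 1 for prefix-free code
Calculating: 2^(-3) + 2^(-4) + 2^(-7) + 2^(-7) + 2^(-7) + 2^(-7) + 2^(-8)
= 0.125 + 0.0625 + 0.0078125 + 0.0078125 + 0.0078125 + 0.0078125 + 0.00390625
= 0.2227
Since 0.2227 ≤ 1, prefix-free code exists


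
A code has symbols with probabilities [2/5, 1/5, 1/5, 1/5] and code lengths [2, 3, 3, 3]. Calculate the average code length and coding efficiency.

Average length L = Σ p_i × l_i = 2.6000 bits
Entropy H = 1.9219 bits
Efficiency η = H/L × 100% = 73.92%


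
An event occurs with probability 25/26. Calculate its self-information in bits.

Information content I(x) = -log₂(p(x))
I = -log₂(25/26) = -log₂(0.9615)
I = 0.0566 bits


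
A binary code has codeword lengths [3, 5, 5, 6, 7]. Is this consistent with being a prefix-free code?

Kraft inequality: Σ 2^(-l_i) ≤ 1 for prefix-free code
Calculating: 2^(-3) + 2^(-5) + 2^(-5) + 2^(-6) + 2^(-7)
= 0.125 + 0.03125 + 0.03125 + 0.015625 + 0.0078125
= 0.2109
Since 0.2109 ≤ 1, prefix-free code exists


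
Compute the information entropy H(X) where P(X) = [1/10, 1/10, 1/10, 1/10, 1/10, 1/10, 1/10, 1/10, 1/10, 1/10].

H(X) = -Σ p(x) log₂ p(x)
  -1/10 × log₂(1/10) = 0.3322
  -1/10 × log₂(1/10) = 0.3322
  -1/10 × log₂(1/10) = 0.3322
  -1/10 × log₂(1/10) = 0.3322
  -1/10 × log₂(1/10) = 0.3322
  -1/10 × log₂(1/10) = 0.3322
  -1/10 × log₂(1/10) = 0.3322
  -1/10 × log₂(1/10) = 0.3322
  -1/10 × log₂(1/10) = 0.3322
  -1/10 × log₂(1/10) = 0.3322
H(X) = 3.3219 bits


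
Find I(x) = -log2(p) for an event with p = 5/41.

Information content I(x) = -log₂(p(x))
I = -log₂(5/41) = -log₂(0.1220)
I = 3.0356 bits


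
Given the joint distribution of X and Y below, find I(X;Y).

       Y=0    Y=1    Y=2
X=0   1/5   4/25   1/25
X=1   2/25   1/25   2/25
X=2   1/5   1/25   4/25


H(X) = 1.5219, H(Y) = 1.5166, H(X,Y) = 2.9151
I(X;Y) = H(X) + H(Y) - H(X,Y) = 0.1235 bits


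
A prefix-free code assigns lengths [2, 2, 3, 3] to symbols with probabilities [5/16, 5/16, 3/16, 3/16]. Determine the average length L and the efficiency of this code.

Average length L = Σ p_i × l_i = 2.3750 bits
Entropy H = 1.9544 bits
Efficiency η = H/L × 100% = 82.29%


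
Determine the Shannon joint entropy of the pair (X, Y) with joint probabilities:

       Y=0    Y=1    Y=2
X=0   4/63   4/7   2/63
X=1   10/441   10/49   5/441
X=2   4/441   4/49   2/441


H(X,Y) = -Σ p(x,y) log₂ p(x,y)
  p(0,0)=4/63: -0.0635 × log₂(0.0635) = 0.2525
  p(0,1)=4/7: -0.5714 × log₂(0.5714) = 0.4613
  p(0,2)=2/63: -0.0317 × log₂(0.0317) = 0.1580
  p(1,0)=10/441: -0.0227 × log₂(0.0227) = 0.1239
  p(1,1)=10/49: -0.2041 × log₂(0.2041) = 0.4679
  p(1,2)=5/441: -0.0113 × log₂(0.0113) = 0.0733
  p(2,0)=4/441: -0.0091 × log₂(0.0091) = 0.0615
  p(2,1)=4/49: -0.0816 × log₂(0.0816) = 0.2951
  p(2,2)=2/441: -0.0045 × log₂(0.0045) = 0.0353
H(X,Y) = 1.9289 bits


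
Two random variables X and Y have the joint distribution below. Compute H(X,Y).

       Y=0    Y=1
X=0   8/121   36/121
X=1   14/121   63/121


H(X,Y) = -Σ p(x,y) log₂ p(x,y)
  p(0,0)=8/121: -0.0661 × log₂(0.0661) = 0.2591
  p(0,1)=36/121: -0.2975 × log₂(0.2975) = 0.5203
  p(1,0)=14/121: -0.1157 × log₂(0.1157) = 0.3600
  p(1,1)=63/121: -0.5207 × log₂(0.5207) = 0.4902
H(X,Y) = 1.6297 bits


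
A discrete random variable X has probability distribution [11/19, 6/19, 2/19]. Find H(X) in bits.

H(X) = -Σ p(x) log₂ p(x)
  -11/19 × log₂(11/19) = 0.4565
  -6/19 × log₂(6/19) = 0.5251
  -2/19 × log₂(2/19) = 0.3419
H(X) = 1.3235 bits


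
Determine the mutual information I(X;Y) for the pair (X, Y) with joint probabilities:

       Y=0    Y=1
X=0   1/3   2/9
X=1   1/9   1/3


H(X) = 0.9911, H(Y) = 0.9911, H(X,Y) = 1.8911
I(X;Y) = H(X) + H(Y) - H(X,Y) = 0.0911 bits


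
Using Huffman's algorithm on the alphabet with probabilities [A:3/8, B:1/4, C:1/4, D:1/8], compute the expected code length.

Huffman tree construction:
Combine smallest probabilities repeatedly
Resulting codes:
  A: 11 (length 2)
  B: 01 (length 2)
  C: 10 (length 2)
  D: 00 (length 2)
Average length = Σ p(s) × length(s) = 2.0000 bits


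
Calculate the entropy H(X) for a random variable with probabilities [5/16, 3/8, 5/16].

H(X) = -Σ p(x) log₂ p(x)
  -5/16 × log₂(5/16) = 0.5244
  -3/8 × log₂(3/8) = 0.5306
  -5/16 × log₂(5/16) = 0.5244
H(X) = 1.5794 bits


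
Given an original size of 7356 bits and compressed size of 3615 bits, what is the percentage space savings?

Space savings = (1 - Compressed/Original) × 100%
= (1 - 3615/7356) × 100%
= 50.86%


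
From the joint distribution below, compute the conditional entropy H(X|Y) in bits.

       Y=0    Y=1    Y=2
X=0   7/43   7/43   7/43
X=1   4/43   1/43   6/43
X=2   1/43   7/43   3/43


H(X|Y) = Σ_y p(y) H(X|Y=y)
  p(Y=0) = 12/43, H(X|Y=0) = 1.2807
  p(Y=1) = 15/43, H(X|Y=1) = 1.2867
  p(Y=2) = 16/43, H(X|Y=2) = 1.5052
H(X|Y) = 0.2791×1.2807 + 0.3488×1.2867 + 0.3721×1.5052 = 1.3663 bits


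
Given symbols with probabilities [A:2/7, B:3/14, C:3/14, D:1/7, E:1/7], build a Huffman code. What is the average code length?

Huffman tree construction:
Combine smallest probabilities repeatedly
Resulting codes:
  A: 10 (length 2)
  B: 00 (length 2)
  C: 01 (length 2)
  D: 110 (length 3)
  E: 111 (length 3)
Average length = Σ p(s) × length(s) = 2.2857 bits


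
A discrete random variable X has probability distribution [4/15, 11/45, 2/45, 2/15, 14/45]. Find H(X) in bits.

H(X) = -Σ p(x) log₂ p(x)
  -4/15 × log₂(4/15) = 0.5085
  -11/45 × log₂(11/45) = 0.4968
  -2/45 × log₂(2/45) = 0.1996
  -2/15 × log₂(2/15) = 0.3876
  -14/45 × log₂(14/45) = 0.5241
H(X) = 2.1166 bits


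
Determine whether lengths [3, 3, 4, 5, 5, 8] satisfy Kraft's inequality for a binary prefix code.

Kraft inequality: Σ 2^(-l_i) ≤ 1 for prefix-free code
Calculating: 2^(-3) + 2^(-3) + 2^(-4) + 2^(-5) + 2^(-5) + 2^(-8)
= 0.125 + 0.125 + 0.0625 + 0.03125 + 0.03125 + 0.00390625
= 0.3789
Since 0.3789 ≤ 1, prefix-free code exists


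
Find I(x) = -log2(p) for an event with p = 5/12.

Information content I(x) = -log₂(p(x))
I = -log₂(5/12) = -log₂(0.4167)
I = 1.2630 bits


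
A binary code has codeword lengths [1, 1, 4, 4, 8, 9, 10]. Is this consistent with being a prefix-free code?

Kraft inequality: Σ 2^(-l_i) ≤ 1 for prefix-free code
Calculating: 2^(-1) + 2^(-1) + 2^(-4) + 2^(-4) + 2^(-8) + 2^(-9) + 2^(-10)
= 0.5 + 0.5 + 0.0625 + 0.0625 + 0.00390625 + 0.001953125 + 0.0009765625
= 1.1318
Since 1.1318 > 1, prefix-free code does not exist


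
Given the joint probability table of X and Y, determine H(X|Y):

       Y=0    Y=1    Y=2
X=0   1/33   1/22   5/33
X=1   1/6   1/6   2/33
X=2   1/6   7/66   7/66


H(X|Y) = Σ_y p(y) H(X|Y=y)
  p(Y=0) = 4/11, H(X|Y=0) = 1.3305
  p(Y=1) = 7/22, H(X|Y=1) = 1.4180
  p(Y=2) = 7/22, H(X|Y=2) = 1.4937
H(X|Y) = 0.3636×1.3305 + 0.3182×1.4180 + 0.3182×1.4937 = 1.4103 bits


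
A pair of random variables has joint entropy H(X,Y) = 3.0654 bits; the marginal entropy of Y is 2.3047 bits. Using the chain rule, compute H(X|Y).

Chain rule: H(X,Y) = H(X|Y) + H(Y)
H(X|Y) = H(X,Y) - H(Y) = 3.0654 - 2.3047 = 0.7607 bits


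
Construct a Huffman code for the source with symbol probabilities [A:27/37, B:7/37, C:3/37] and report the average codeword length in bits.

Huffman tree construction:
Combine smallest probabilities repeatedly
Resulting codes:
  A: 1 (length 1)
  B: 01 (length 2)
  C: 00 (length 2)
Average length = Σ p(s) × length(s) = 1.2703 bits


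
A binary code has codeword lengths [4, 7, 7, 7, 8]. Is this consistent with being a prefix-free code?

Kraft inequality: Σ 2^(-l_i) ≤ 1 for prefix-free code
Calculating: 2^(-4) + 2^(-7) + 2^(-7) + 2^(-7) + 2^(-8)
= 0.0625 + 0.0078125 + 0.0078125 + 0.0078125 + 0.00390625
= 0.0898
Since 0.0898 ≤ 1, prefix-free code exists


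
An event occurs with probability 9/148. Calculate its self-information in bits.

Information content I(x) = -log₂(p(x))
I = -log₂(9/148) = -log₂(0.0608)
I = 4.0395 bits


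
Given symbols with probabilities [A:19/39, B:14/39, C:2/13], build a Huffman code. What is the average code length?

Huffman tree construction:
Combine smallest probabilities repeatedly
Resulting codes:
  A: 0 (length 1)
  B: 11 (length 2)
  C: 10 (length 2)
Average length = Σ p(s) × length(s) = 1.5128 bits


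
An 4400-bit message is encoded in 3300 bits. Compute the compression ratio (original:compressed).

Compression ratio = Original / Compressed
= 4400 / 3300 = 1.33:1


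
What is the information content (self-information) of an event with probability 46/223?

Information content I(x) = -log₂(p(x))
I = -log₂(46/223) = -log₂(0.2063)
I = 2.2773 bits


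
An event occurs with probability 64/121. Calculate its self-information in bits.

Information content I(x) = -log₂(p(x))
I = -log₂(64/121) = -log₂(0.5289)
I = 0.9189 bits


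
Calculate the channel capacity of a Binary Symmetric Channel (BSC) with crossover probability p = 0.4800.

For BSC with error probability p:
C = 1 - H(p) where H(p) is binary entropy
H(0.4800) = -0.4800 × log₂(0.4800) - 0.5200 × log₂(0.5200)
H(p) = 0.9988
C = 1 - 0.9988 = 0.0012 bits/use


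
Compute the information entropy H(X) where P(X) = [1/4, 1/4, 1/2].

H(X) = -Σ p(x) log₂ p(x)
  -1/4 × log₂(1/4) = 0.5000
  -1/4 × log₂(1/4) = 0.5000
  -1/2 × log₂(1/2) = 0.5000
H(X) = 1.5000 bits


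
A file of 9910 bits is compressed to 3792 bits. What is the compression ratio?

Compression ratio = Original / Compressed
= 9910 / 3792 = 2.61:1


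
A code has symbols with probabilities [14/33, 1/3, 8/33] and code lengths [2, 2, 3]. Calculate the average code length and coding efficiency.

Average length L = Σ p_i × l_i = 2.2424 bits
Entropy H = 1.5487 bits
Efficiency η = H/L × 100% = 69.07%


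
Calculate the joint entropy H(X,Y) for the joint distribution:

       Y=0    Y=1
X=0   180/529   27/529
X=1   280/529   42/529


H(X,Y) = -Σ p(x,y) log₂ p(x,y)
  p(0,0)=180/529: -0.3403 × log₂(0.3403) = 0.5292
  p(0,1)=27/529: -0.0510 × log₂(0.0510) = 0.2191
  p(1,0)=280/529: -0.5293 × log₂(0.5293) = 0.4858
  p(1,1)=42/529: -0.0794 × log₂(0.0794) = 0.2902
H(X,Y) = 1.5243 bits


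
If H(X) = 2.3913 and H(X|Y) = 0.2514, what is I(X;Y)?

I(X;Y) = H(X) - H(X|Y)
I(X;Y) = 2.3913 - 0.2514 = 2.1399 bits


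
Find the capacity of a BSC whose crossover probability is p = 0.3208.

For BSC with error probability p:
C = 1 - H(p) where H(p) is binary entropy
H(0.3208) = -0.3208 × log₂(0.3208) - 0.6792 × log₂(0.6792)
H(p) = 0.9052
C = 1 - 0.9052 = 0.0948 bits/use


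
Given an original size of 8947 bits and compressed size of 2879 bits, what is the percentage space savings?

Space savings = (1 - Compressed/Original) × 100%
= (1 - 2879/8947) × 100%
= 67.82%


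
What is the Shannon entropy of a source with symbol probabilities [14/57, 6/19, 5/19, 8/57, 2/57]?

H(X) = -Σ p(x) log₂ p(x)
  -14/57 × log₂(14/57) = 0.4975
  -6/19 × log₂(6/19) = 0.5251
  -5/19 × log₂(5/19) = 0.5068
  -8/57 × log₂(8/57) = 0.3976
  -2/57 × log₂(2/57) = 0.1696
H(X) = 2.0967 bits


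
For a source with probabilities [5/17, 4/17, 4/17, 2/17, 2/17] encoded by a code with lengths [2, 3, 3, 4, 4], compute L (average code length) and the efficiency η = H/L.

Average length L = Σ p_i × l_i = 2.9412 bits
Entropy H = 2.2281 bits
Efficiency η = H/L × 100% = 75.75%


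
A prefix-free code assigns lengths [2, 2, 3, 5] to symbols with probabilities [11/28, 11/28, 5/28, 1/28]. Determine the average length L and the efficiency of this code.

Average length L = Σ p_i × l_i = 2.2857 bits
Entropy H = 1.6746 bits
Efficiency η = H/L × 100% = 73.26%


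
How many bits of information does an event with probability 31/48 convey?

Information content I(x) = -log₂(p(x))
I = -log₂(31/48) = -log₂(0.6458)
I = 0.6308 bits


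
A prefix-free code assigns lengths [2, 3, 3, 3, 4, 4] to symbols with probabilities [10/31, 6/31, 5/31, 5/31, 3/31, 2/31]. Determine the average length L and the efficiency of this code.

Average length L = Σ p_i × l_i = 2.8387 bits
Entropy H = 2.4154 bits
Efficiency η = H/L × 100% = 85.09%


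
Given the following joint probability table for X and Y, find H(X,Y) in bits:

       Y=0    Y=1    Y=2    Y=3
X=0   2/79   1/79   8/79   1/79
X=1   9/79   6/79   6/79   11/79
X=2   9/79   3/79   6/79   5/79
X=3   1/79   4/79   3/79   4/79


H(X,Y) = -Σ p(x,y) log₂ p(x,y)
  p(0,0)=2/79: -0.0253 × log₂(0.0253) = 0.1343
  p(0,1)=1/79: -0.0127 × log₂(0.0127) = 0.0798
  p(0,2)=8/79: -0.1013 × log₂(0.1013) = 0.3346
  p(0,3)=1/79: -0.0127 × log₂(0.0127) = 0.0798
  p(1,0)=9/79: -0.1139 × log₂(0.1139) = 0.3570
  p(1,1)=6/79: -0.0759 × log₂(0.0759) = 0.2824
  p(1,2)=6/79: -0.0759 × log₂(0.0759) = 0.2824
  p(1,3)=11/79: -0.1392 × log₂(0.1392) = 0.3960
  p(2,0)=9/79: -0.1139 × log₂(0.1139) = 0.3570
  p(2,1)=3/79: -0.0380 × log₂(0.0380) = 0.1792
  p(2,2)=6/79: -0.0759 × log₂(0.0759) = 0.2824
  p(2,3)=5/79: -0.0633 × log₂(0.0633) = 0.2520
  p(3,0)=1/79: -0.0127 × log₂(0.0127) = 0.0798
  p(3,1)=4/79: -0.0506 × log₂(0.0506) = 0.2179
  p(3,2)=3/79: -0.0380 × log₂(0.0380) = 0.1792
  p(3,3)=4/79: -0.0506 × log₂(0.0506) = 0.2179
H(X,Y) = 3.7119 bits


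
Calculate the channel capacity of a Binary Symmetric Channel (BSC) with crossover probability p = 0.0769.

For BSC with error probability p:
C = 1 - H(p) where H(p) is binary entropy
H(0.0769) = -0.0769 × log₂(0.0769) - 0.9231 × log₂(0.9231)
H(p) = 0.3912
C = 1 - 0.3912 = 0.6088 bits/use


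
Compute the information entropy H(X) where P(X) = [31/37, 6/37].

H(X) = -Σ p(x) log₂ p(x)
  -31/37 × log₂(31/37) = 0.2139
  -6/37 × log₂(6/37) = 0.4256
H(X) = 0.6395 bits


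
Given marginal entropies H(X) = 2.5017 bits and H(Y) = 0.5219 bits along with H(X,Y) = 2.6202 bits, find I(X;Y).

I(X;Y) = H(X) + H(Y) - H(X,Y)
I(X;Y) = 2.5017 + 0.5219 - 2.6202 = 0.4034 bits


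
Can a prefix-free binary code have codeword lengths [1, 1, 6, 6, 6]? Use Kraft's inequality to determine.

Kraft inequality: Σ 2^(-l_i) ≤ 1 for prefix-free code
Calculating: 2^(-1) + 2^(-1) + 2^(-6) + 2^(-6) + 2^(-6)
= 0.5 + 0.5 + 0.015625 + 0.015625 + 0.015625
= 1.0469
Since 1.0469 > 1, prefix-free code does not exist


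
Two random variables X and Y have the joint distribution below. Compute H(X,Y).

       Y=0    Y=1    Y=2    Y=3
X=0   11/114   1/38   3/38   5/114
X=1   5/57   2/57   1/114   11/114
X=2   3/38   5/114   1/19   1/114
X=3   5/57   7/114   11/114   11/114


H(X,Y) = -Σ p(x,y) log₂ p(x,y)
  p(0,0)=11/114: -0.0965 × log₂(0.0965) = 0.3255
  p(0,1)=1/38: -0.0263 × log₂(0.0263) = 0.1381
  p(0,2)=3/38: -0.0789 × log₂(0.0789) = 0.2892
  p(0,3)=5/114: -0.0439 × log₂(0.0439) = 0.1978
  p(1,0)=5/57: -0.0877 × log₂(0.0877) = 0.3080
  p(1,1)=2/57: -0.0351 × log₂(0.0351) = 0.1696
  p(1,2)=1/114: -0.0088 × log₂(0.0088) = 0.0599
  p(1,3)=11/114: -0.0965 × log₂(0.0965) = 0.3255
  p(2,0)=3/38: -0.0789 × log₂(0.0789) = 0.2892
  p(2,1)=5/114: -0.0439 × log₂(0.0439) = 0.1978
  p(2,2)=1/19: -0.0526 × log₂(0.0526) = 0.2236
  p(2,3)=1/114: -0.0088 × log₂(0.0088) = 0.0599
  p(3,0)=5/57: -0.0877 × log₂(0.0877) = 0.3080
  p(3,1)=7/114: -0.0614 × log₂(0.0614) = 0.2472
  p(3,2)=11/114: -0.0965 × log₂(0.0965) = 0.3255
  p(3,3)=11/114: -0.0965 × log₂(0.0965) = 0.3255
H(X,Y) = 3.7904 bits


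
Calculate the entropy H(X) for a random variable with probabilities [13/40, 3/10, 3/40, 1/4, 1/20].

H(X) = -Σ p(x) log₂ p(x)
  -13/40 × log₂(13/40) = 0.5270
  -3/10 × log₂(3/10) = 0.5211
  -3/40 × log₂(3/40) = 0.2803
  -1/4 × log₂(1/4) = 0.5000
  -1/20 × log₂(1/20) = 0.2161
H(X) = 2.0444 bits


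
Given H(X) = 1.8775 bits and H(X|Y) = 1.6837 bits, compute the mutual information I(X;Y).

I(X;Y) = H(X) - H(X|Y)
I(X;Y) = 1.8775 - 1.6837 = 0.1938 bits


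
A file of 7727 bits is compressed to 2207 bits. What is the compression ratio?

Compression ratio = Original / Compressed
= 7727 / 2207 = 3.50:1


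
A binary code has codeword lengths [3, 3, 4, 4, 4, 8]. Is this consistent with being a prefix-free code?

Kraft inequality: Σ 2^(-l_i) ≤ 1 for prefix-free code
Calculating: 2^(-3) + 2^(-3) + 2^(-4) + 2^(-4) + 2^(-4) + 2^(-8)
= 0.125 + 0.125 + 0.0625 + 0.0625 + 0.0625 + 0.00390625
= 0.4414
Since 0.4414 ≤ 1, prefix-free code exists


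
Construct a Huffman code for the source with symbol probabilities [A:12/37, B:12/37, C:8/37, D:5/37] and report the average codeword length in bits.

Huffman tree construction:
Combine smallest probabilities repeatedly
Resulting codes:
  A: 10 (length 2)
  B: 11 (length 2)
  C: 01 (length 2)
  D: 00 (length 2)
Average length = Σ p(s) × length(s) = 2.0000 bits


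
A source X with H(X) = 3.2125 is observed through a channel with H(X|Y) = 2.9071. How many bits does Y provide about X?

I(X;Y) = H(X) - H(X|Y)
I(X;Y) = 3.2125 - 2.9071 = 0.3054 bits


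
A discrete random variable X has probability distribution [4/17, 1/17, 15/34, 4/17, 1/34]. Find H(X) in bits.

H(X) = -Σ p(x) log₂ p(x)
  -4/17 × log₂(4/17) = 0.4912
  -1/17 × log₂(1/17) = 0.2404
  -15/34 × log₂(15/34) = 0.5208
  -4/17 × log₂(4/17) = 0.4912
  -1/34 × log₂(1/34) = 0.1496
H(X) = 1.8932 bits


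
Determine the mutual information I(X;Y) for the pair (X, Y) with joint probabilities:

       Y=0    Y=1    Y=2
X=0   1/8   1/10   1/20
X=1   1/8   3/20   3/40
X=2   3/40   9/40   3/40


H(X) = 1.5729, H(Y) = 1.5015, H(X,Y) = 3.0339
I(X;Y) = H(X) + H(Y) - H(X,Y) = 0.0406 bits


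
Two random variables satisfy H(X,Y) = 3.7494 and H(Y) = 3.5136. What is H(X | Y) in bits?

Chain rule: H(X,Y) = H(X|Y) + H(Y)
H(X|Y) = H(X,Y) - H(Y) = 3.7494 - 3.5136 = 0.2358 bits


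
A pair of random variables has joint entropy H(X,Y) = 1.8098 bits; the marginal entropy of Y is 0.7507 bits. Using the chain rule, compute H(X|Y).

Chain rule: H(X,Y) = H(X|Y) + H(Y)
H(X|Y) = H(X,Y) - H(Y) = 1.8098 - 0.7507 = 1.0591 bits


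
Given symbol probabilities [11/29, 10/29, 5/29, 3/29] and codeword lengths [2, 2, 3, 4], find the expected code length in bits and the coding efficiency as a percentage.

Average length L = Σ p_i × l_i = 2.3793 bits
Entropy H = 1.8360 bits
Efficiency η = H/L × 100% = 77.17%


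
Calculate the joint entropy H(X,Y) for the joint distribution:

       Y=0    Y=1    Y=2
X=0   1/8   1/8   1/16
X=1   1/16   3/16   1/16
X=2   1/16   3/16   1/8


H(X,Y) = -Σ p(x,y) log₂ p(x,y)
  p(0,0)=1/8: -0.1250 × log₂(0.1250) = 0.3750
  p(0,1)=1/8: -0.1250 × log₂(0.1250) = 0.3750
  p(0,2)=1/16: -0.0625 × log₂(0.0625) = 0.2500
  p(1,0)=1/16: -0.0625 × log₂(0.0625) = 0.2500
  p(1,1)=3/16: -0.1875 × log₂(0.1875) = 0.4528
  p(1,2)=1/16: -0.0625 × log₂(0.0625) = 0.2500
  p(2,0)=1/16: -0.0625 × log₂(0.0625) = 0.2500
  p(2,1)=3/16: -0.1875 × log₂(0.1875) = 0.4528
  p(2,2)=1/8: -0.1250 × log₂(0.1250) = 0.3750
H(X,Y) = 3.0306 bits


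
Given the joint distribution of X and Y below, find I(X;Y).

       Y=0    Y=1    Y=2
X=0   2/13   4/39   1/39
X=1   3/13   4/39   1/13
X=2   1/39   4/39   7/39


H(X) = 1.5656, H(Y) = 1.5656, H(X,Y) = 2.9150
I(X;Y) = H(X) + H(Y) - H(X,Y) = 0.2161 bits


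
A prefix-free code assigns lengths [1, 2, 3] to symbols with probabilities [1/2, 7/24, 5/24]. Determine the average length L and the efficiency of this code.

Average length L = Σ p_i × l_i = 1.7083 bits
Entropy H = 1.4899 bits
Efficiency η = H/L × 100% = 87.22%


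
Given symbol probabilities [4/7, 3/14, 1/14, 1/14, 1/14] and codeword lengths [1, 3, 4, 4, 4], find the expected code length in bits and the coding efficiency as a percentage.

Average length L = Σ p_i × l_i = 2.0714 bits
Entropy H = 1.7534 bits
Efficiency η = H/L × 100% = 84.65%


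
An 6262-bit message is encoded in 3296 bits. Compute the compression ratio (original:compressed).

Compression ratio = Original / Compressed
= 6262 / 3296 = 1.90:1


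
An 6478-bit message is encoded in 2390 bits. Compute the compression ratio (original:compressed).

Compression ratio = Original / Compressed
= 6478 / 2390 = 2.71:1


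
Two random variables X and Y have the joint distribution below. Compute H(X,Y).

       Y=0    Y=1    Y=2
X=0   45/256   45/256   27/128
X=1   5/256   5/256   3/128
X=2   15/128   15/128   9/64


H(X,Y) = -Σ p(x,y) log₂ p(x,y)
  p(0,0)=45/256: -0.1758 × log₂(0.1758) = 0.4409
  p(0,1)=45/256: -0.1758 × log₂(0.1758) = 0.4409
  p(0,2)=27/128: -0.2109 × log₂(0.2109) = 0.4736
  p(1,0)=5/256: -0.0195 × log₂(0.0195) = 0.1109
  p(1,1)=5/256: -0.0195 × log₂(0.0195) = 0.1109
  p(1,2)=3/128: -0.0234 × log₂(0.0234) = 0.1269
  p(2,0)=15/128: -0.1172 × log₂(0.1172) = 0.3625
  p(2,1)=15/128: -0.1172 × log₂(0.1172) = 0.3625
  p(2,2)=9/64: -0.1406 × log₂(0.1406) = 0.3980
H(X,Y) = 2.8270 bits


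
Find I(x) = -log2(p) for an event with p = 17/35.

Information content I(x) = -log₂(p(x))
I = -log₂(17/35) = -log₂(0.4857)
I = 1.0418 bits


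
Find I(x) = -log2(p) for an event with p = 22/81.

Information content I(x) = -log₂(p(x))
I = -log₂(22/81) = -log₂(0.2716)
I = 1.8804 bits


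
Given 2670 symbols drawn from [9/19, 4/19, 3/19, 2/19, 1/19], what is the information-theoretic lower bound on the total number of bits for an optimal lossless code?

Entropy H = 1.9698 bits/symbol
Minimum bits = H × n = 1.9698 × 2670
= 5259.40 bits


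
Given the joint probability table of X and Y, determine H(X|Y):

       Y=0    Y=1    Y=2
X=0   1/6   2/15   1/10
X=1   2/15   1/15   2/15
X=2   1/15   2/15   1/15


H(X|Y) = Σ_y p(y) H(X|Y=y)
  p(Y=0) = 11/30, H(X|Y=0) = 1.4949
  p(Y=1) = 1/3, H(X|Y=1) = 1.5219
  p(Y=2) = 3/10, H(X|Y=2) = 1.5305
H(X|Y) = 0.3667×1.4949 + 0.3333×1.5219 + 0.3000×1.5305 = 1.5146 bits


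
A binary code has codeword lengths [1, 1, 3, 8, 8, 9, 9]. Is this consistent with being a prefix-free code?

Kraft inequality: Σ 2^(-l_i) ≤ 1 for prefix-free code
Calculating: 2^(-1) + 2^(-1) + 2^(-3) + 2^(-8) + 2^(-8) + 2^(-9) + 2^(-9)
= 0.5 + 0.5 + 0.125 + 0.00390625 + 0.00390625 + 0.001953125 + 0.001953125
= 1.1367
Since 1.1367 > 1, prefix-free code does not exist


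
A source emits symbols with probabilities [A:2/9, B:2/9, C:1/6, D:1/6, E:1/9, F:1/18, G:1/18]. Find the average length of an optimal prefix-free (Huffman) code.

Huffman tree construction:
Combine smallest probabilities repeatedly
Resulting codes:
  A: 00 (length 2)
  B: 01 (length 2)
  C: 110 (length 3)
  D: 111 (length 3)
  E: 100 (length 3)
  F: 1010 (length 4)
  G: 1011 (length 4)
Average length = Σ p(s) × length(s) = 2.6667 bits


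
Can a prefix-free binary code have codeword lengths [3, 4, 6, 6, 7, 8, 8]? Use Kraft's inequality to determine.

Kraft inequality: Σ 2^(-l_i) ≤ 1 for prefix-free code
Calculating: 2^(-3) + 2^(-4) + 2^(-6) + 2^(-6) + 2^(-7) + 2^(-8) + 2^(-8)
= 0.125 + 0.0625 + 0.015625 + 0.015625 + 0.0078125 + 0.00390625 + 0.00390625
= 0.2344
Since 0.2344 ≤ 1, prefix-free code exists


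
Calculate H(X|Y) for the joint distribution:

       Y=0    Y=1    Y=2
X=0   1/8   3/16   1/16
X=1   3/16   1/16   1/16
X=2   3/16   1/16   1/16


H(X|Y) = Σ_y p(y) H(X|Y=y)
  p(Y=0) = 1/2, H(X|Y=0) = 1.5613
  p(Y=1) = 5/16, H(X|Y=1) = 1.3710
  p(Y=2) = 3/16, H(X|Y=2) = 1.5850
H(X|Y) = 0.5000×1.5613 + 0.3125×1.3710 + 0.1875×1.5850 = 1.5062 bits


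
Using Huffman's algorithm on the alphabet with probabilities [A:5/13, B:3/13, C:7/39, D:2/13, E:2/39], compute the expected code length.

Huffman tree construction:
Combine smallest probabilities repeatedly
Resulting codes:
  A: 11 (length 2)
  B: 10 (length 2)
  C: 00 (length 2)
  D: 011 (length 3)
  E: 010 (length 3)
Average length = Σ p(s) × length(s) = 2.2051 bits


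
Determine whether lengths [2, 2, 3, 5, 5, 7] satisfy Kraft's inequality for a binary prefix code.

Kraft inequality: Σ 2^(-l_i) ≤ 1 for prefix-free code
Calculating: 2^(-2) + 2^(-2) + 2^(-3) + 2^(-5) + 2^(-5) + 2^(-7)
= 0.25 + 0.25 + 0.125 + 0.03125 + 0.03125 + 0.0078125
= 0.6953
Since 0.6953 ≤ 1, prefix-free code exists


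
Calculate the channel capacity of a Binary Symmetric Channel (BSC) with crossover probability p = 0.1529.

For BSC with error probability p:
C = 1 - H(p) where H(p) is binary entropy
H(0.1529) = -0.1529 × log₂(0.1529) - 0.8471 × log₂(0.8471)
H(p) = 0.6171
C = 1 - 0.6171 = 0.3829 bits/use


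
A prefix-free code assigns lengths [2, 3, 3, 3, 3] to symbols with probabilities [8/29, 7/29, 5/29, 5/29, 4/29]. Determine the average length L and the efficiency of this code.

Average length L = Σ p_i × l_i = 2.7241 bits
Entropy H = 2.2762 bits
Efficiency η = H/L × 100% = 83.56%


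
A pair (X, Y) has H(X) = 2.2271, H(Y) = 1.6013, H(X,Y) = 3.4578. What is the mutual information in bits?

I(X;Y) = H(X) + H(Y) - H(X,Y)
I(X;Y) = 2.2271 + 1.6013 - 3.4578 = 0.3706 bits


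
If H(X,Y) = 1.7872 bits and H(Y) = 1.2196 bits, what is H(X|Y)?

Chain rule: H(X,Y) = H(X|Y) + H(Y)
H(X|Y) = H(X,Y) - H(Y) = 1.7872 - 1.2196 = 0.5676 bits


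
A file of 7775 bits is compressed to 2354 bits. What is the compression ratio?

Compression ratio = Original / Compressed
= 7775 / 2354 = 3.30:1


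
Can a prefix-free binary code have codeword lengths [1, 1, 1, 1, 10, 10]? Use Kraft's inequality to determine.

Kraft inequality: Σ 2^(-l_i) ≤ 1 for prefix-free code
Calculating: 2^(-1) + 2^(-1) + 2^(-1) + 2^(-1) + 2^(-10) + 2^(-10)
= 0.5 + 0.5 + 0.5 + 0.5 + 0.0009765625 + 0.0009765625
= 2.0020
Since 2.0020 > 1, prefix-free code does not exist


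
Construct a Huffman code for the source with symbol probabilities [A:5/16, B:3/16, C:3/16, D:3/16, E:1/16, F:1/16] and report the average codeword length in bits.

Huffman tree construction:
Combine smallest probabilities repeatedly
Resulting codes:
  A: 10 (length 2)
  B: 111 (length 3)
  C: 00 (length 2)
  D: 01 (length 2)
  E: 1100 (length 4)
  F: 1101 (length 4)
Average length = Σ p(s) × length(s) = 2.4375 bits


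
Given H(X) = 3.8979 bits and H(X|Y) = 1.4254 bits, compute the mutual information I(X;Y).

I(X;Y) = H(X) - H(X|Y)
I(X;Y) = 3.8979 - 1.4254 = 2.4725 bits


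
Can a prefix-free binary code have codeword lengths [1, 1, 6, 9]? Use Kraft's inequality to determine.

Kraft inequality: Σ 2^(-l_i) ≤ 1 for prefix-free code
Calculating: 2^(-1) + 2^(-1) + 2^(-6) + 2^(-9)
= 0.5 + 0.5 + 0.015625 + 0.001953125
= 1.0176
Since 1.0176 > 1, prefix-free code does not exist


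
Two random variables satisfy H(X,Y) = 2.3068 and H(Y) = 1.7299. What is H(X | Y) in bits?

Chain rule: H(X,Y) = H(X|Y) + H(Y)
H(X|Y) = H(X,Y) - H(Y) = 2.3068 - 1.7299 = 0.5769 bits


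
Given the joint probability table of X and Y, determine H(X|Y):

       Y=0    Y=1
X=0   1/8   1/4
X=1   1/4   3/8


H(X|Y) = Σ_y p(y) H(X|Y=y)
  p(Y=0) = 3/8, H(X|Y=0) = 0.9183
  p(Y=1) = 5/8, H(X|Y=1) = 0.9710
H(X|Y) = 0.3750×0.9183 + 0.6250×0.9710 = 0.9512 bits


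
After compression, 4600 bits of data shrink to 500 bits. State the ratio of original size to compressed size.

Compression ratio = Original / Compressed
= 4600 / 500 = 9.20:1


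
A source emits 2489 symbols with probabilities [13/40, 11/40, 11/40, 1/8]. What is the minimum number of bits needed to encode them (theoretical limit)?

Entropy H = 1.9264 bits/symbol
Minimum bits = H × n = 1.9264 × 2489
= 4794.70 bits


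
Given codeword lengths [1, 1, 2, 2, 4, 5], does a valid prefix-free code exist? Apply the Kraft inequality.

Kraft inequality: Σ 2^(-l_i) ≤ 1 for prefix-free code
Calculating: 2^(-1) + 2^(-1) + 2^(-2) + 2^(-2) + 2^(-4) + 2^(-5)
= 0.5 + 0.5 + 0.25 + 0.25 + 0.0625 + 0.03125
= 1.5938
Since 1.5938 > 1, prefix-free code does not exist


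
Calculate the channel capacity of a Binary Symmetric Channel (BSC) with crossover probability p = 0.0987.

For BSC with error probability p:
C = 1 - H(p) where H(p) is binary entropy
H(0.0987) = -0.0987 × log₂(0.0987) - 0.9013 × log₂(0.9013)
H(p) = 0.4649
C = 1 - 0.4649 = 0.5351 bits/use


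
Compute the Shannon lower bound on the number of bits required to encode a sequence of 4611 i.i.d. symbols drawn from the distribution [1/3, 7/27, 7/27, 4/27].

Entropy H = 1.9463 bits/symbol
Minimum bits = H × n = 1.9463 × 4611
= 8974.32 bits


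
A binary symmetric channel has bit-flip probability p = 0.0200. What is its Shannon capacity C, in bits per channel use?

For BSC with error probability p:
C = 1 - H(p) where H(p) is binary entropy
H(0.0200) = -0.0200 × log₂(0.0200) - 0.9800 × log₂(0.9800)
H(p) = 0.1414
C = 1 - 0.1414 = 0.8586 bits/use


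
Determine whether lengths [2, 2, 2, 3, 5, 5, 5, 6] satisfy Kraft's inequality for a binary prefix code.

Kraft inequality: Σ 2^(-l_i) ≤ 1 for prefix-free code
Calculating: 2^(-2) + 2^(-2) + 2^(-2) + 2^(-3) + 2^(-5) + 2^(-5) + 2^(-5) + 2^(-6)
= 0.25 + 0.25 + 0.25 + 0.125 + 0.03125 + 0.03125 + 0.03125 + 0.015625
= 0.9844
Since 0.9844 ≤ 1, prefix-free code exists


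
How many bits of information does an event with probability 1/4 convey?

Information content I(x) = -log₂(p(x))
I = -log₂(1/4) = -log₂(0.2500)
I = 2.0000 bits


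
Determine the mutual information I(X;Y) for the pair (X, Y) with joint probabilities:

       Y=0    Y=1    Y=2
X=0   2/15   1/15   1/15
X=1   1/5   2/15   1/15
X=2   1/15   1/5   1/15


H(X) = 1.5656, H(Y) = 1.5219, H(X,Y) = 3.0062
I(X;Y) = H(X) + H(Y) - H(X,Y) = 0.0813 bits


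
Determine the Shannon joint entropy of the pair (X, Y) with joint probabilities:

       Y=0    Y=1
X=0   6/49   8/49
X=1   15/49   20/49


H(X,Y) = -Σ p(x,y) log₂ p(x,y)
  p(0,0)=6/49: -0.1224 × log₂(0.1224) = 0.3710
  p(0,1)=8/49: -0.1633 × log₂(0.1633) = 0.4269
  p(1,0)=15/49: -0.3061 × log₂(0.3061) = 0.5228
  p(1,1)=20/49: -0.4082 × log₂(0.4082) = 0.5277
H(X,Y) = 1.8483 bits


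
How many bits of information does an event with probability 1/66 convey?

Information content I(x) = -log₂(p(x))
I = -log₂(1/66) = -log₂(0.0152)
I = 6.0444 bits


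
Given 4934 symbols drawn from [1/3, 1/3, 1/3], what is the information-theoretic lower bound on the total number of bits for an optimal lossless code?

Entropy H = 1.5850 bits/symbol
Minimum bits = H × n = 1.5850 × 4934
= 7820.20 bits


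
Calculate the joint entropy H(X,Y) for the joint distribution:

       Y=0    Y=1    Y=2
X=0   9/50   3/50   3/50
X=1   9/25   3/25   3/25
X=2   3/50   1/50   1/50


H(X,Y) = -Σ p(x,y) log₂ p(x,y)
  p(0,0)=9/50: -0.1800 × log₂(0.1800) = 0.4453
  p(0,1)=3/50: -0.0600 × log₂(0.0600) = 0.2435
  p(0,2)=3/50: -0.0600 × log₂(0.0600) = 0.2435
  p(1,0)=9/25: -0.3600 × log₂(0.3600) = 0.5306
  p(1,1)=3/25: -0.1200 × log₂(0.1200) = 0.3671
  p(1,2)=3/25: -0.1200 × log₂(0.1200) = 0.3671
  p(2,0)=3/50: -0.0600 × log₂(0.0600) = 0.2435
  p(2,1)=1/50: -0.0200 × log₂(0.0200) = 0.1129
  p(2,2)=1/50: -0.0200 × log₂(0.0200) = 0.1129
H(X,Y) = 2.6664 bits


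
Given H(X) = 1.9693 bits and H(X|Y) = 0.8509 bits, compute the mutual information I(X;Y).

I(X;Y) = H(X) - H(X|Y)
I(X;Y) = 1.9693 - 0.8509 = 1.1184 bits


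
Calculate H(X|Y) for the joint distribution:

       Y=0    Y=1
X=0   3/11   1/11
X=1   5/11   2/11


H(X|Y) = Σ_y p(y) H(X|Y=y)
  p(Y=0) = 8/11, H(X|Y=0) = 0.9544
  p(Y=1) = 3/11, H(X|Y=1) = 0.9183
H(X|Y) = 0.7273×0.9544 + 0.2727×0.9183 = 0.9446 bits


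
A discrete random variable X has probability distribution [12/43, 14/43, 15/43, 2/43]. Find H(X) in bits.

H(X) = -Σ p(x) log₂ p(x)
  -12/43 × log₂(12/43) = 0.5139
  -14/43 × log₂(14/43) = 0.5271
  -15/43 × log₂(15/43) = 0.5300
  -2/43 × log₂(2/43) = 0.2059
H(X) = 1.7768 bits


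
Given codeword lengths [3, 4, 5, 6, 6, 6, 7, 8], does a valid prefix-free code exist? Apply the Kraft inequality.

Kraft inequality: Σ 2^(-l_i) ≤ 1 for prefix-free code
Calculating: 2^(-3) + 2^(-4) + 2^(-5) + 2^(-6) + 2^(-6) + 2^(-6) + 2^(-7) + 2^(-8)
= 0.125 + 0.0625 + 0.03125 + 0.015625 + 0.015625 + 0.015625 + 0.0078125 + 0.00390625
= 0.2773
Since 0.2773 ≤ 1, prefix-free code exists


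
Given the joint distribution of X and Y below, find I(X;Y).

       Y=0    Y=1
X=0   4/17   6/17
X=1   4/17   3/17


H(X) = 0.9774, H(Y) = 0.9975, H(X,Y) = 1.9542
I(X;Y) = H(X) + H(Y) - H(X,Y) = 0.0207 bits


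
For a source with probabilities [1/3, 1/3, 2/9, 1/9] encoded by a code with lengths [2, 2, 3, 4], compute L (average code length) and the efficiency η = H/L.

Average length L = Σ p_i × l_i = 2.4444 bits
Entropy H = 1.8911 bits
Efficiency η = H/L × 100% = 77.36%


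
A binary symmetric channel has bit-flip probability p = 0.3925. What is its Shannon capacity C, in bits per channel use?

For BSC with error probability p:
C = 1 - H(p) where H(p) is binary entropy
H(0.3925) = -0.3925 × log₂(0.3925) - 0.6075 × log₂(0.6075)
H(p) = 0.9664
C = 1 - 0.9664 = 0.0336 bits/use


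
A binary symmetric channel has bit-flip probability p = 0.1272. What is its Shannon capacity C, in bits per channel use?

For BSC with error probability p:
C = 1 - H(p) where H(p) is binary entropy
H(0.1272) = -0.1272 × log₂(0.1272) - 0.8728 × log₂(0.8728)
H(p) = 0.5497
C = 1 - 0.5497 = 0.4503 bits/use


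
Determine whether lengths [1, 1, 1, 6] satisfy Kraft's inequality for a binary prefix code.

Kraft inequality: Σ 2^(-l_i) ≤ 1 for prefix-free code
Calculating: 2^(-1) + 2^(-1) + 2^(-1) + 2^(-6)
= 0.5 + 0.5 + 0.5 + 0.015625
= 1.5156
Since 1.5156 > 1, prefix-free code does not exist


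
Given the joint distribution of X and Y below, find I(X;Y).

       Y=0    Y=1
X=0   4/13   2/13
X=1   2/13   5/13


H(X) = 0.9957, H(Y) = 0.9957, H(X,Y) = 1.8843
I(X;Y) = H(X) + H(Y) - H(X,Y) = 0.1071 bits


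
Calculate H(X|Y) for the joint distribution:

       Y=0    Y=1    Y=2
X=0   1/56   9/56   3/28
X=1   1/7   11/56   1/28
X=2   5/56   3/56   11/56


H(X|Y) = Σ_y p(y) H(X|Y=y)
  p(Y=0) = 1/4, H(X|Y=0) = 1.2638
  p(Y=1) = 23/56, H(X|Y=1) = 1.4219
  p(Y=2) = 19/56, H(X|Y=2) = 1.3235
H(X|Y) = 0.2500×1.2638 + 0.4107×1.4219 + 0.3393×1.3235 = 1.3490 bits


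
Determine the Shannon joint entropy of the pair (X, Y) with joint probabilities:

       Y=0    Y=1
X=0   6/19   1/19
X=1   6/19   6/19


H(X,Y) = -Σ p(x,y) log₂ p(x,y)
  p(0,0)=6/19: -0.3158 × log₂(0.3158) = 0.5251
  p(0,1)=1/19: -0.0526 × log₂(0.0526) = 0.2236
  p(1,0)=6/19: -0.3158 × log₂(0.3158) = 0.5251
  p(1,1)=6/19: -0.3158 × log₂(0.3158) = 0.5251
H(X,Y) = 1.7990 bits


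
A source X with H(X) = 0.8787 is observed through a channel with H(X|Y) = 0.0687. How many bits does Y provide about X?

I(X;Y) = H(X) - H(X|Y)
I(X;Y) = 0.8787 - 0.0687 = 0.81 bits


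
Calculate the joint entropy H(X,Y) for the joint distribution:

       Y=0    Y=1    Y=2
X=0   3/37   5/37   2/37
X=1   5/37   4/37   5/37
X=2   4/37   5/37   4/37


H(X,Y) = -Σ p(x,y) log₂ p(x,y)
  p(0,0)=3/37: -0.0811 × log₂(0.0811) = 0.2939
  p(0,1)=5/37: -0.1351 × log₂(0.1351) = 0.3902
  p(0,2)=2/37: -0.0541 × log₂(0.0541) = 0.2275
  p(1,0)=5/37: -0.1351 × log₂(0.1351) = 0.3902
  p(1,1)=4/37: -0.1081 × log₂(0.1081) = 0.3470
  p(1,2)=5/37: -0.1351 × log₂(0.1351) = 0.3902
  p(2,0)=4/37: -0.1081 × log₂(0.1081) = 0.3470
  p(2,1)=5/37: -0.1351 × log₂(0.1351) = 0.3902
  p(2,2)=4/37: -0.1081 × log₂(0.1081) = 0.3470
H(X,Y) = 3.1231 bits


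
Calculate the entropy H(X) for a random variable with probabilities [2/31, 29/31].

H(X) = -Σ p(x) log₂ p(x)
  -2/31 × log₂(2/31) = 0.2551
  -29/31 × log₂(29/31) = 0.0900
H(X) = 0.3451 bits
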